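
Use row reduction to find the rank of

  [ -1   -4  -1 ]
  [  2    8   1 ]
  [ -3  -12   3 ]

rank = 2

ρ1 → -1·ρ1
  [  1    4  1 ]
  [  2    8  1 ]
  [ -3  -12  3 ]
ρ2 → ρ2 − 2·ρ1
  [  1    4   1 ]
  [  0    0  -1 ]
  [ -3  -12   3 ]
ρ3 → ρ3 + 3·ρ1
  [ 1  4   1 ]
  [ 0  0  -1 ]
  [ 0  0   6 ]
ρ2 → -1·ρ2
  [ 1  4  1 ]
  [ 0  0  1 ]
  [ 0  0  6 ]
ρ3 → ρ3 − 6·ρ2
  [ 1  4  1 ]
  [ 0  0  1 ]
  [ 0  0  0 ]
ρ1 → ρ1 − ρ2
  [ 1  4  0 ]
  [ 0  0  1 ]
  [ 0  0  0 ]
The reduced form has 2 nonzero rows.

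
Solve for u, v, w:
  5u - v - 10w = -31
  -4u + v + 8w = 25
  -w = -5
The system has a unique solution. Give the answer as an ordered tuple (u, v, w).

(4, 1, 5)

Form the augmented matrix and row-reduce:
  [  5  -1  -10  |  -31 ]
  [ -4   1    8  |   25 ]
  [  0   0   -1  |   -5 ]
Multiply r1 by 1/5.
  [  1  -1/5  -2  |  -31/5 ]
  [ -4     1   8  |     25 ]
  [  0     0  -1  |     -5 ]
Add 4 times r1 to r2.
  [ 1  -1/5  -2  |  -31/5 ]
  [ 0   1/5   0  |    1/5 ]
  [ 0     0  -1  |     -5 ]
Multiply r2 by 5.
  [ 1  -1/5  -2  |  -31/5 ]
  [ 0     1   0  |      1 ]
  [ 0     0  -1  |     -5 ]
Multiply r3 by -1.
  [ 1  -1/5  -2  |  -31/5 ]
  [ 0     1   0  |      1 ]
  [ 0     0   1  |      5 ]
Add 2 times r3 to r1.
  [ 1  -1/5  0  |  19/5 ]
  [ 0     1  0  |     1 ]
  [ 0     0  1  |     5 ]
Add 1/5 times r2 to r1.
  [ 1  0  0  |  4 ]
  [ 0  1  0  |  1 ]
  [ 0  0  1  |  5 ]
Reading off the last column: u = 4, v = 1, w = 5.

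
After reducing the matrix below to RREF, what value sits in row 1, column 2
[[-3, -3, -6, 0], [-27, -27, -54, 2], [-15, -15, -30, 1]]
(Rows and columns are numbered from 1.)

1

ρ1 → -1/3·ρ1
ρ2 → ρ2 + 27·ρ1
ρ3 → ρ3 + 15·ρ1
ρ2 → 1/2·ρ2
ρ3 → ρ3 − ρ2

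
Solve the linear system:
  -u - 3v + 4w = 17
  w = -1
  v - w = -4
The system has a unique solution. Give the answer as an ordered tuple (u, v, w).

Form the augmented matrix and row-reduce:
  [ -1  -3   4  |  17 ]
  [  0   0   1  |  -1 ]
  [  0   1  -1  |  -4 ]
ρ1 → -1·ρ1
  [ 1  3  -4  |  -17 ]
  [ 0  0   1  |   -1 ]
  [ 0  1  -1  |   -4 ]
ρ2 <=> ρ3
  [ 1  3  -4  |  -17 ]
  [ 0  1  -1  |   -4 ]
  [ 0  0   1  |   -1 ]
ρ2 → ρ2 + ρ3
  [ 1  3  -4  |  -17 ]
  [ 0  1   0  |   -5 ]
  [ 0  0   1  |   -1 ]
ρ1 → ρ1 + 4·ρ3
  [ 1  3  0  |  -21 ]
  [ 0  1  0  |   -5 ]
  [ 0  0  1  |   -1 ]
ρ1 → ρ1 − 3·ρ2
  [ 1  0  0  |  -6 ]
  [ 0  1  0  |  -5 ]
  [ 0  0  1  |  -1 ]
Reading off the last column: u = -6, v = -5, w = -1.

(-6, -5, -1)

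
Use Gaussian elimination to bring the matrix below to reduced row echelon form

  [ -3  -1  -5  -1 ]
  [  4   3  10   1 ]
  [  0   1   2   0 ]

Multiply R1 by -1/3.
  [ 1  1/3  5/3  1/3 ]
  [ 4    3   10    1 ]
  [ 0    1    2    0 ]
Subtract 4 times R1 from R2.
  [ 1  1/3   5/3   1/3 ]
  [ 0  5/3  10/3  -1/3 ]
  [ 0    1     2     0 ]
Multiply R2 by 3/5.
  [ 1  1/3  5/3   1/3 ]
  [ 0    1    2  -1/5 ]
  [ 0    1    2     0 ]
Subtract R2 from R3.
  [ 1  1/3  5/3   1/3 ]
  [ 0    1    2  -1/5 ]
  [ 0    0    0   1/5 ]
Multiply R3 by 5.
  [ 1  1/3  5/3   1/3 ]
  [ 0    1    2  -1/5 ]
  [ 0    0    0     1 ]
Add 1/5 times R3 to R2.
  [ 1  1/3  5/3  1/3 ]
  [ 0    1    2    0 ]
  [ 0    0    0    1 ]
Subtract 1/3 times R3 from R1.
  [ 1  1/3  5/3  0 ]
  [ 0    1    2  0 ]
  [ 0    0    0  1 ]
Subtract 1/3 times R2 from R1.
  [ 1  0  1  0 ]
  [ 0  1  2  0 ]
  [ 0  0  0  1 ]

[[1, 0, 1, 0], [0, 1, 2, 0], [0, 0, 0, 1]]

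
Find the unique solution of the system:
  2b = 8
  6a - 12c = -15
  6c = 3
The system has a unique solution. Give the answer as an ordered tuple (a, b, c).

(-3/2, 4, 1/2)

Form the augmented matrix and row-reduce:
  [ 0  2    0  |    8 ]
  [ 6  0  -12  |  -15 ]
  [ 0  0    6  |    3 ]
Swap R1 and R2.
  [ 6  0  -12  |  -15 ]
  [ 0  2    0  |    8 ]
  [ 0  0    6  |    3 ]
Multiply R1 by 1/6.
  [ 1  0  -2  |  -5/2 ]
  [ 0  2   0  |     8 ]
  [ 0  0   6  |     3 ]
Multiply R2 by 1/2.
  [ 1  0  -2  |  -5/2 ]
  [ 0  1   0  |     4 ]
  [ 0  0   6  |     3 ]
Multiply R3 by 1/6.
  [ 1  0  -2  |  -5/2 ]
  [ 0  1   0  |     4 ]
  [ 0  0   1  |   1/2 ]
Add 2 times R3 to R1.
  [ 1  0  0  |  -3/2 ]
  [ 0  1  0  |     4 ]
  [ 0  0  1  |   1/2 ]
Reading off the last column: a = -3/2, b = 4, c = 1/2.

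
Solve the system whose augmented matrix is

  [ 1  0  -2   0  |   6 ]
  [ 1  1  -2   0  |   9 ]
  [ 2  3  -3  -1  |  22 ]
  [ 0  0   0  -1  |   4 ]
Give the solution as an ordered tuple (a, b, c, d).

(0, 3, -3, -4)

ρ2 ← ρ2 − ρ1
  [ 1  0  -2   0  |   6 ]
  [ 0  1   0   0  |   3 ]
  [ 2  3  -3  -1  |  22 ]
  [ 0  0   0  -1  |   4 ]
ρ3 ← ρ3 − 2·ρ1
  [ 1  0  -2   0  |   6 ]
  [ 0  1   0   0  |   3 ]
  [ 0  3   1  -1  |  10 ]
  [ 0  0   0  -1  |   4 ]
ρ3 ← ρ3 − 3·ρ2
  [ 1  0  -2   0  |  6 ]
  [ 0  1   0   0  |  3 ]
  [ 0  0   1  -1  |  1 ]
  [ 0  0   0  -1  |  4 ]
ρ4 ← -1·ρ4
  [ 1  0  -2   0  |   6 ]
  [ 0  1   0   0  |   3 ]
  [ 0  0   1  -1  |   1 ]
  [ 0  0   0   1  |  -4 ]
ρ3 ← ρ3 + ρ4
  [ 1  0  -2  0  |   6 ]
  [ 0  1   0  0  |   3 ]
  [ 0  0   1  0  |  -3 ]
  [ 0  0   0  1  |  -4 ]
ρ1 ← ρ1 + 2·ρ3
  [ 1  0  0  0  |   0 ]
  [ 0  1  0  0  |   3 ]
  [ 0  0  1  0  |  -3 ]
  [ 0  0  0  1  |  -4 ]
Reading off the last column: a = 0, b = 3, c = -3, d = -4.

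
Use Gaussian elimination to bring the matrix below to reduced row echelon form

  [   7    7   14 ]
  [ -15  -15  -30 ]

Multiply ρ1 by 1/7.
  [   1    1    2 ]
  [ -15  -15  -30 ]
Add 15 times ρ1 to ρ2.
  [ 1  1  2 ]
  [ 0  0  0 ]

[[1, 1, 2], [0, 0, 0]]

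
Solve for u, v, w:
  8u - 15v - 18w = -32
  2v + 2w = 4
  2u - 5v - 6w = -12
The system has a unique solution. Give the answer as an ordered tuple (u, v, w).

Form the augmented matrix and row-reduce:
  [ 8  -15  -18  |  -32 ]
  [ 0    2    2  |    4 ]
  [ 2   -5   -6  |  -12 ]
Multiply r1 by 1/8.
  [ 1  -15/8  -9/4  |   -4 ]
  [ 0      2     2  |    4 ]
  [ 2     -5    -6  |  -12 ]
Subtract 2 times r1 from r3.
  [ 1  -15/8  -9/4  |  -4 ]
  [ 0      2     2  |   4 ]
  [ 0   -5/4  -3/2  |  -4 ]
Multiply r2 by 1/2.
  [ 1  -15/8  -9/4  |  -4 ]
  [ 0      1     1  |   2 ]
  [ 0   -5/4  -3/2  |  -4 ]
Add 5/4 times r2 to r3.
  [ 1  -15/8  -9/4  |    -4 ]
  [ 0      1     1  |     2 ]
  [ 0      0  -1/4  |  -3/2 ]
Multiply r3 by -4.
  [ 1  -15/8  -9/4  |  -4 ]
  [ 0      1     1  |   2 ]
  [ 0      0     1  |   6 ]
Subtract r3 from r2.
  [ 1  -15/8  -9/4  |  -4 ]
  [ 0      1     0  |  -4 ]
  [ 0      0     1  |   6 ]
Add 9/4 times r3 to r1.
  [ 1  -15/8  0  |  19/2 ]
  [ 0      1  0  |    -4 ]
  [ 0      0  1  |     6 ]
Add 15/8 times r2 to r1.
  [ 1  0  0  |   2 ]
  [ 0  1  0  |  -4 ]
  [ 0  0  1  |   6 ]
Reading off the last column: u = 2, v = -4, w = 6.

(2, -4, 6)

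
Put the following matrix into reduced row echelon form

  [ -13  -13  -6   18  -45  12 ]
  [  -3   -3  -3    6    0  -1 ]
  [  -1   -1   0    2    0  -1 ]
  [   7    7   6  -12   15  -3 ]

[[1, 1, 0, 0, 0, -2], [0, 0, 1, 0, 0, -2/3], [0, 0, 0, 1, 0, -3/2], [0, 0, 0, 0, 1, -1/5]]

ρ1 ← -1/13·ρ1
ρ2 ← ρ2 + 3·ρ1
ρ3 ← ρ3 + ρ1
ρ4 ← ρ4 − 7·ρ1
ρ2 ← -13/21·ρ2
ρ3 ← ρ3 − 6/13·ρ2
ρ4 ← ρ4 − 36/13·ρ2
ρ3 ← 7/8·ρ3
ρ4 ← ρ4 − 6/7·ρ3
ρ4 ← 4/15·ρ4
ρ3 ← ρ3 − 45/8·ρ4
ρ2 ← ρ2 + 45/7·ρ4
ρ1 ← ρ1 − 45/13·ρ4
ρ2 ← ρ2 + 8/7·ρ3
ρ1 ← ρ1 + 18/13·ρ3
ρ1 ← ρ1 − 6/13·ρ2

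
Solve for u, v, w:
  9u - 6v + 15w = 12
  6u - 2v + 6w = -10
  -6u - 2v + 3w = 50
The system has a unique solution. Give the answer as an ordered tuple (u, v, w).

Form the augmented matrix and row-reduce:
  [  9  -6  15  |   12 ]
  [  6  -2   6  |  -10 ]
  [ -6  -2   3  |   50 ]
R1 → 1/9·R1
  [  1  -2/3  5/3  |  4/3 ]
  [  6    -2    6  |  -10 ]
  [ -6    -2    3  |   50 ]
R2 → R2 − 6·R1
  [  1  -2/3  5/3  |  4/3 ]
  [  0     2   -4  |  -18 ]
  [ -6    -2    3  |   50 ]
R3 → R3 + 6·R1
  [ 1  -2/3  5/3  |  4/3 ]
  [ 0     2   -4  |  -18 ]
  [ 0    -6   13  |   58 ]
R2 → 1/2·R2
  [ 1  -2/3  5/3  |  4/3 ]
  [ 0     1   -2  |   -9 ]
  [ 0    -6   13  |   58 ]
R3 → R3 + 6·R2
  [ 1  -2/3  5/3  |  4/3 ]
  [ 0     1   -2  |   -9 ]
  [ 0     0    1  |    4 ]
R2 → R2 + 2·R3
  [ 1  -2/3  5/3  |  4/3 ]
  [ 0     1    0  |   -1 ]
  [ 0     0    1  |    4 ]
R1 → R1 − 5/3·R3
  [ 1  -2/3  0  |  -16/3 ]
  [ 0     1  0  |     -1 ]
  [ 0     0  1  |      4 ]
R1 → R1 + 2/3·R2
  [ 1  0  0  |  -6 ]
  [ 0  1  0  |  -1 ]
  [ 0  0  1  |   4 ]
Reading off the last column: u = -6, v = -1, w = 4.

(-6, -1, 4)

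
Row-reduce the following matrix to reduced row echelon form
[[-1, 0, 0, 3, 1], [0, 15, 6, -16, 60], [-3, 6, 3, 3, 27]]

ρ1 → -1·ρ1
  [  1   0  0   -3  -1 ]
  [  0  15  6  -16  60 ]
  [ -3   6  3    3  27 ]
ρ3 → ρ3 + 3·ρ1
  [ 1   0  0   -3  -1 ]
  [ 0  15  6  -16  60 ]
  [ 0   6  3   -6  24 ]
ρ2 → 1/15·ρ2
  [ 1  0    0      -3  -1 ]
  [ 0  1  2/5  -16/15   4 ]
  [ 0  6    3      -6  24 ]
ρ3 → ρ3 − 6·ρ2
  [ 1  0    0      -3  -1 ]
  [ 0  1  2/5  -16/15   4 ]
  [ 0  0  3/5     2/5   0 ]
ρ3 → 5/3·ρ3
  [ 1  0    0      -3  -1 ]
  [ 0  1  2/5  -16/15   4 ]
  [ 0  0    1     2/3   0 ]
ρ2 → ρ2 − 2/5·ρ3
  [ 1  0  0    -3  -1 ]
  [ 0  1  0  -4/3   4 ]
  [ 0  0  1   2/3   0 ]

[[1, 0, 0, -3, -1], [0, 1, 0, -4/3, 4], [0, 0, 1, 2/3, 0]]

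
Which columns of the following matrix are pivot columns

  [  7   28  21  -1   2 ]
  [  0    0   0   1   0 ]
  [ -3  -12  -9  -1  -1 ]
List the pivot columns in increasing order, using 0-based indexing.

Multiply R1 by 1/7.
Add 3 times R1 to R3.
Add 10/7 times R2 to R3.
Multiply R3 by -7.
Subtract 2/7 times R3 from R1.
Add 1/7 times R2 to R1.
Pivot columns are the columns containing a leading 1.

0, 3, 4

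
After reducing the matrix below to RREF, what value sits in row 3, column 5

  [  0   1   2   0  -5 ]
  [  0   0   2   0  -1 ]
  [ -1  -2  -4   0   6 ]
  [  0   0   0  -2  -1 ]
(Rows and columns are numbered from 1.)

-1/2

Swap R1 and R3.
  [ -1  -2  -4   0   6 ]
  [  0   0   2   0  -1 ]
  [  0   1   2   0  -5 ]
  [  0   0   0  -2  -1 ]
Multiply R1 by -1.
  [ 1  2  4   0  -6 ]
  [ 0  0  2   0  -1 ]
  [ 0  1  2   0  -5 ]
  [ 0  0  0  -2  -1 ]
Swap R2 and R3.
  [ 1  2  4   0  -6 ]
  [ 0  1  2   0  -5 ]
  [ 0  0  2   0  -1 ]
  [ 0  0  0  -2  -1 ]
Multiply R3 by 1/2.
  [ 1  2  4   0    -6 ]
  [ 0  1  2   0    -5 ]
  [ 0  0  1   0  -1/2 ]
  [ 0  0  0  -2    -1 ]
Multiply R4 by -1/2.
  [ 1  2  4  0    -6 ]
  [ 0  1  2  0    -5 ]
  [ 0  0  1  0  -1/2 ]
  [ 0  0  0  1   1/2 ]
Subtract 2 times R3 from R2.
  [ 1  2  4  0    -6 ]
  [ 0  1  0  0    -4 ]
  [ 0  0  1  0  -1/2 ]
  [ 0  0  0  1   1/2 ]
Subtract 4 times R3 from R1.
  [ 1  2  0  0    -4 ]
  [ 0  1  0  0    -4 ]
  [ 0  0  1  0  -1/2 ]
  [ 0  0  0  1   1/2 ]
Subtract 2 times R2 from R1.
  [ 1  0  0  0     4 ]
  [ 0  1  0  0    -4 ]
  [ 0  0  1  0  -1/2 ]
  [ 0  0  0  1   1/2 ]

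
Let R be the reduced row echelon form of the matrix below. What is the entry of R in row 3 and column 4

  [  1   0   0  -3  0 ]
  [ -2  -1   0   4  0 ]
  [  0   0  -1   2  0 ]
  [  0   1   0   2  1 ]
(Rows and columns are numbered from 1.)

-2

Add 2 times R1 to R2.
  [ 1   0   0  -3  0 ]
  [ 0  -1   0  -2  0 ]
  [ 0   0  -1   2  0 ]
  [ 0   1   0   2  1 ]
Multiply R2 by -1.
  [ 1  0   0  -3  0 ]
  [ 0  1   0   2  0 ]
  [ 0  0  -1   2  0 ]
  [ 0  1   0   2  1 ]
Subtract R2 from R4.
  [ 1  0   0  -3  0 ]
  [ 0  1   0   2  0 ]
  [ 0  0  -1   2  0 ]
  [ 0  0   0   0  1 ]
Multiply R3 by -1.
  [ 1  0  0  -3  0 ]
  [ 0  1  0   2  0 ]
  [ 0  0  1  -2  0 ]
  [ 0  0  0   0  1 ]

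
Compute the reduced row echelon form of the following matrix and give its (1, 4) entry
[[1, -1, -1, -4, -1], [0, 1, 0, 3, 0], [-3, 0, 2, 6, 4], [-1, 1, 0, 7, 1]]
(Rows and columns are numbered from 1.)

-4

R3 → R3 + 3·R1
  [  1  -1  -1  -4  -1 ]
  [  0   1   0   3   0 ]
  [  0  -3  -1  -6   1 ]
  [ -1   1   0   7   1 ]
R4 → R4 + R1
  [ 1  -1  -1  -4  -1 ]
  [ 0   1   0   3   0 ]
  [ 0  -3  -1  -6   1 ]
  [ 0   0  -1   3   0 ]
R3 → R3 + 3·R2
  [ 1  -1  -1  -4  -1 ]
  [ 0   1   0   3   0 ]
  [ 0   0  -1   3   1 ]
  [ 0   0  -1   3   0 ]
R3 → -1·R3
  [ 1  -1  -1  -4  -1 ]
  [ 0   1   0   3   0 ]
  [ 0   0   1  -3  -1 ]
  [ 0   0  -1   3   0 ]
R4 → R4 + R3
  [ 1  -1  -1  -4  -1 ]
  [ 0   1   0   3   0 ]
  [ 0   0   1  -3  -1 ]
  [ 0   0   0   0  -1 ]
R4 → -1·R4
  [ 1  -1  -1  -4  -1 ]
  [ 0   1   0   3   0 ]
  [ 0   0   1  -3  -1 ]
  [ 0   0   0   0   1 ]
R3 → R3 + R4
  [ 1  -1  -1  -4  -1 ]
  [ 0   1   0   3   0 ]
  [ 0   0   1  -3   0 ]
  [ 0   0   0   0   1 ]
R1 → R1 + R4
  [ 1  -1  -1  -4  0 ]
  [ 0   1   0   3  0 ]
  [ 0   0   1  -3  0 ]
  [ 0   0   0   0  1 ]
R1 → R1 + R3
  [ 1  -1  0  -7  0 ]
  [ 0   1  0   3  0 ]
  [ 0   0  1  -3  0 ]
  [ 0   0  0   0  1 ]
R1 → R1 + R2
  [ 1  0  0  -4  0 ]
  [ 0  1  0   3  0 ]
  [ 0  0  1  -3  0 ]
  [ 0  0  0   0  1 ]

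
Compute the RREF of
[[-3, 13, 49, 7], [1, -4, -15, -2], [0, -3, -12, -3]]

[[1, 0, 1, 2], [0, 1, 4, 1], [0, 0, 0, 0]]

R1 -> -1/3·R1
  [ 1  -13/3  -49/3  -7/3 ]
  [ 1     -4    -15    -2 ]
  [ 0     -3    -12    -3 ]
R2 -> R2 − R1
  [ 1  -13/3  -49/3  -7/3 ]
  [ 0    1/3    4/3   1/3 ]
  [ 0     -3    -12    -3 ]
R2 -> 3·R2
  [ 1  -13/3  -49/3  -7/3 ]
  [ 0      1      4     1 ]
  [ 0     -3    -12    -3 ]
R3 -> R3 + 3·R2
  [ 1  -13/3  -49/3  -7/3 ]
  [ 0      1      4     1 ]
  [ 0      0      0     0 ]
R1 -> R1 + 13/3·R2
  [ 1  0  1  2 ]
  [ 0  1  4  1 ]
  [ 0  0  0  0 ]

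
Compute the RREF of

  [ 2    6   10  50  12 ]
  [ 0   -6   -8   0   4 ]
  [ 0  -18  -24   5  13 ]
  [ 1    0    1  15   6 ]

R1 := 1/2·R1
  [ 1    3    5  25   6 ]
  [ 0   -6   -8   0   4 ]
  [ 0  -18  -24   5  13 ]
  [ 1    0    1  15   6 ]
R4 := R4 − R1
  [ 1    3    5   25   6 ]
  [ 0   -6   -8    0   4 ]
  [ 0  -18  -24    5  13 ]
  [ 0   -3   -4  -10   0 ]
R2 := -1/6·R2
  [ 1    3    5   25     6 ]
  [ 0    1  4/3    0  -2/3 ]
  [ 0  -18  -24    5    13 ]
  [ 0   -3   -4  -10     0 ]
R3 := R3 + 18·R2
  [ 1   3    5   25     6 ]
  [ 0   1  4/3    0  -2/3 ]
  [ 0   0    0    5     1 ]
  [ 0  -3   -4  -10     0 ]
R4 := R4 + 3·R2
  [ 1  3    5   25     6 ]
  [ 0  1  4/3    0  -2/3 ]
  [ 0  0    0    5     1 ]
  [ 0  0    0  -10    -2 ]
R3 := 1/5·R3
  [ 1  3    5   25     6 ]
  [ 0  1  4/3    0  -2/3 ]
  [ 0  0    0    1   1/5 ]
  [ 0  0    0  -10    -2 ]
R4 := R4 + 10·R3
  [ 1  3    5  25     6 ]
  [ 0  1  4/3   0  -2/3 ]
  [ 0  0    0   1   1/5 ]
  [ 0  0    0   0     0 ]
R1 := R1 − 25·R3
  [ 1  3    5  0     1 ]
  [ 0  1  4/3  0  -2/3 ]
  [ 0  0    0  1   1/5 ]
  [ 0  0    0  0     0 ]
R1 := R1 − 3·R2
  [ 1  0    1  0     3 ]
  [ 0  1  4/3  0  -2/3 ]
  [ 0  0    0  1   1/5 ]
  [ 0  0    0  0     0 ]

[[1, 0, 1, 0, 3], [0, 1, 4/3, 0, -2/3], [0, 0, 0, 1, 1/5], [0, 0, 0, 0, 0]]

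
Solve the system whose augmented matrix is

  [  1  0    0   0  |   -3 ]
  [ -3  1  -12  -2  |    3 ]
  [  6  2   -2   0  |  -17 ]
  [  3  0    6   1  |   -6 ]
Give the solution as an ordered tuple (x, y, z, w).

(-3, 0, -1/2, 6)

ρ2 -> ρ2 + 3·ρ1
  [ 1  0    0   0  |   -3 ]
  [ 0  1  -12  -2  |   -6 ]
  [ 6  2   -2   0  |  -17 ]
  [ 3  0    6   1  |   -6 ]
ρ3 -> ρ3 − 6·ρ1
  [ 1  0    0   0  |  -3 ]
  [ 0  1  -12  -2  |  -6 ]
  [ 0  2   -2   0  |   1 ]
  [ 3  0    6   1  |  -6 ]
ρ4 -> ρ4 − 3·ρ1
  [ 1  0    0   0  |  -3 ]
  [ 0  1  -12  -2  |  -6 ]
  [ 0  2   -2   0  |   1 ]
  [ 0  0    6   1  |   3 ]
ρ3 -> ρ3 − 2·ρ2
  [ 1  0    0   0  |  -3 ]
  [ 0  1  -12  -2  |  -6 ]
  [ 0  0   22   4  |  13 ]
  [ 0  0    6   1  |   3 ]
ρ3 -> 1/22·ρ3
  [ 1  0    0     0  |     -3 ]
  [ 0  1  -12    -2  |     -6 ]
  [ 0  0    1  2/11  |  13/22 ]
  [ 0  0    6     1  |      3 ]
ρ4 -> ρ4 − 6·ρ3
  [ 1  0    0      0  |     -3 ]
  [ 0  1  -12     -2  |     -6 ]
  [ 0  0    1   2/11  |  13/22 ]
  [ 0  0    0  -1/11  |  -6/11 ]
ρ4 -> -11·ρ4
  [ 1  0    0     0  |     -3 ]
  [ 0  1  -12    -2  |     -6 ]
  [ 0  0    1  2/11  |  13/22 ]
  [ 0  0    0     1  |      6 ]
ρ3 -> ρ3 − 2/11·ρ4
  [ 1  0    0   0  |    -3 ]
  [ 0  1  -12  -2  |    -6 ]
  [ 0  0    1   0  |  -1/2 ]
  [ 0  0    0   1  |     6 ]
ρ2 -> ρ2 + 2·ρ4
  [ 1  0    0  0  |    -3 ]
  [ 0  1  -12  0  |     6 ]
  [ 0  0    1  0  |  -1/2 ]
  [ 0  0    0  1  |     6 ]
ρ2 -> ρ2 + 12·ρ3
  [ 1  0  0  0  |    -3 ]
  [ 0  1  0  0  |     0 ]
  [ 0  0  1  0  |  -1/2 ]
  [ 0  0  0  1  |     6 ]
Reading off the last column: x = -3, y = 0, z = -1/2, w = 6.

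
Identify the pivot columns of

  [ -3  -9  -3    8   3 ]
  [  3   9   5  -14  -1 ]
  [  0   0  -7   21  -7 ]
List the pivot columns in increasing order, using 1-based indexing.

1, 3

R1 ← -1/3·R1
  [ 1  3   1  -8/3  -1 ]
  [ 3  9   5   -14  -1 ]
  [ 0  0  -7    21  -7 ]
R2 ← R2 − 3·R1
  [ 1  3   1  -8/3  -1 ]
  [ 0  0   2    -6   2 ]
  [ 0  0  -7    21  -7 ]
R2 ← 1/2·R2
  [ 1  3   1  -8/3  -1 ]
  [ 0  0   1    -3   1 ]
  [ 0  0  -7    21  -7 ]
R3 ← R3 + 7·R2
  [ 1  3  1  -8/3  -1 ]
  [ 0  0  1    -3   1 ]
  [ 0  0  0     0   0 ]
R1 ← R1 − R2
  [ 1  3  0  1/3  -2 ]
  [ 0  0  1   -3   1 ]
  [ 0  0  0    0   0 ]
Pivot columns are the columns containing a leading 1.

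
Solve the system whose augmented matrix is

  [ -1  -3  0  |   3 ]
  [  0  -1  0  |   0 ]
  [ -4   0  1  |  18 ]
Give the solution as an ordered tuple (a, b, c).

R1 -> -1·R1
  [  1   3  0  |  -3 ]
  [  0  -1  0  |   0 ]
  [ -4   0  1  |  18 ]
R3 -> R3 + 4·R1
  [ 1   3  0  |  -3 ]
  [ 0  -1  0  |   0 ]
  [ 0  12  1  |   6 ]
R2 -> -1·R2
  [ 1   3  0  |  -3 ]
  [ 0   1  0  |   0 ]
  [ 0  12  1  |   6 ]
R3 -> R3 − 12·R2
  [ 1  3  0  |  -3 ]
  [ 0  1  0  |   0 ]
  [ 0  0  1  |   6 ]
R1 -> R1 − 3·R2
  [ 1  0  0  |  -3 ]
  [ 0  1  0  |   0 ]
  [ 0  0  1  |   6 ]
Reading off the last column: a = -3, b = 0, c = 6.

(-3, 0, 6)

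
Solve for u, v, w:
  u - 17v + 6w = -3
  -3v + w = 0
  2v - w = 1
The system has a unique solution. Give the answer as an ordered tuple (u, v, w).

(-2, -1, -3)

Form the augmented matrix and row-reduce:
  [ 1  -17   6  |  -3 ]
  [ 0   -3   1  |   0 ]
  [ 0    2  -1  |   1 ]
r2 -> -1/3·r2
  [ 1  -17     6  |  -3 ]
  [ 0    1  -1/3  |   0 ]
  [ 0    2    -1  |   1 ]
r3 -> r3 − 2·r2
  [ 1  -17     6  |  -3 ]
  [ 0    1  -1/3  |   0 ]
  [ 0    0  -1/3  |   1 ]
r3 -> -3·r3
  [ 1  -17     6  |  -3 ]
  [ 0    1  -1/3  |   0 ]
  [ 0    0     1  |  -3 ]
r2 -> r2 + 1/3·r3
  [ 1  -17  6  |  -3 ]
  [ 0    1  0  |  -1 ]
  [ 0    0  1  |  -3 ]
r1 -> r1 − 6·r3
  [ 1  -17  0  |  15 ]
  [ 0    1  0  |  -1 ]
  [ 0    0  1  |  -3 ]
r1 -> r1 + 17·r2
  [ 1  0  0  |  -2 ]
  [ 0  1  0  |  -1 ]
  [ 0  0  1  |  -3 ]
Reading off the last column: u = -2, v = -1, w = -3.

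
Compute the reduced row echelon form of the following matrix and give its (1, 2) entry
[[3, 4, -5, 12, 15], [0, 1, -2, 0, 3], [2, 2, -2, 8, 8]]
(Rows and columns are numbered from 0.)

Multiply R1 by 1/3.
  [ 1  4/3  -5/3  4  5 ]
  [ 0    1    -2  0  3 ]
  [ 2    2    -2  8  8 ]
Subtract 2 times R1 from R3.
  [ 1   4/3  -5/3  4   5 ]
  [ 0     1    -2  0   3 ]
  [ 0  -2/3   4/3  0  -2 ]
Add 2/3 times R2 to R3.
  [ 1  4/3  -5/3  4  5 ]
  [ 0    1    -2  0  3 ]
  [ 0    0     0  0  0 ]
Subtract 4/3 times R2 from R1.
  [ 1  0   1  4  1 ]
  [ 0  1  -2  0  3 ]
  [ 0  0   0  0  0 ]

-2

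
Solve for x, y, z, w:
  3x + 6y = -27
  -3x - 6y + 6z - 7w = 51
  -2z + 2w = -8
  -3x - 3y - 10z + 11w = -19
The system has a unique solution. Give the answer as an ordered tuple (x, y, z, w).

(-5, -2, 4, 0)

Form the augmented matrix and row-reduce:
  [  3   6    0   0  |  -27 ]
  [ -3  -6    6  -7  |   51 ]
  [  0   0   -2   2  |   -8 ]
  [ -3  -3  -10  11  |  -19 ]
R1 → 1/3·R1
  [  1   2    0   0  |   -9 ]
  [ -3  -6    6  -7  |   51 ]
  [  0   0   -2   2  |   -8 ]
  [ -3  -3  -10  11  |  -19 ]
R2 → R2 + 3·R1
  [  1   2    0   0  |   -9 ]
  [  0   0    6  -7  |   24 ]
  [  0   0   -2   2  |   -8 ]
  [ -3  -3  -10  11  |  -19 ]
R4 → R4 + 3·R1
  [ 1  2    0   0  |   -9 ]
  [ 0  0    6  -7  |   24 ]
  [ 0  0   -2   2  |   -8 ]
  [ 0  3  -10  11  |  -46 ]
R2 <-> R4
  [ 1  2    0   0  |   -9 ]
  [ 0  3  -10  11  |  -46 ]
  [ 0  0   -2   2  |   -8 ]
  [ 0  0    6  -7  |   24 ]
R2 → 1/3·R2
  [ 1  2      0     0  |     -9 ]
  [ 0  1  -10/3  11/3  |  -46/3 ]
  [ 0  0     -2     2  |     -8 ]
  [ 0  0      6    -7  |     24 ]
R3 → -1/2·R3
  [ 1  2      0     0  |     -9 ]
  [ 0  1  -10/3  11/3  |  -46/3 ]
  [ 0  0      1    -1  |      4 ]
  [ 0  0      6    -7  |     24 ]
R4 → R4 − 6·R3
  [ 1  2      0     0  |     -9 ]
  [ 0  1  -10/3  11/3  |  -46/3 ]
  [ 0  0      1    -1  |      4 ]
  [ 0  0      0    -1  |      0 ]
R4 → -1·R4
  [ 1  2      0     0  |     -9 ]
  [ 0  1  -10/3  11/3  |  -46/3 ]
  [ 0  0      1    -1  |      4 ]
  [ 0  0      0     1  |      0 ]
R3 → R3 + R4
  [ 1  2      0     0  |     -9 ]
  [ 0  1  -10/3  11/3  |  -46/3 ]
  [ 0  0      1     0  |      4 ]
  [ 0  0      0     1  |      0 ]
R2 → R2 − 11/3·R4
  [ 1  2      0  0  |     -9 ]
  [ 0  1  -10/3  0  |  -46/3 ]
  [ 0  0      1  0  |      4 ]
  [ 0  0      0  1  |      0 ]
R2 → R2 + 10/3·R3
  [ 1  2  0  0  |  -9 ]
  [ 0  1  0  0  |  -2 ]
  [ 0  0  1  0  |   4 ]
  [ 0  0  0  1  |   0 ]
R1 → R1 − 2·R2
  [ 1  0  0  0  |  -5 ]
  [ 0  1  0  0  |  -2 ]
  [ 0  0  1  0  |   4 ]
  [ 0  0  0  1  |   0 ]
Reading off the last column: x = -5, y = -2, z = 4, w = 0.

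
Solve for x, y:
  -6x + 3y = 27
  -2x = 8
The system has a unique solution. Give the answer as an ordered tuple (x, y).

Form the augmented matrix and row-reduce:
  [ -6  3  |  27 ]
  [ -2  0  |   8 ]
Multiply ρ1 by -1/6.
  [  1  -1/2  |  -9/2 ]
  [ -2     0  |     8 ]
Add 2 times ρ1 to ρ2.
  [ 1  -1/2  |  -9/2 ]
  [ 0    -1  |    -1 ]
Multiply ρ2 by -1.
  [ 1  -1/2  |  -9/2 ]
  [ 0     1  |     1 ]
Add 1/2 times ρ2 to ρ1.
  [ 1  0  |  -4 ]
  [ 0  1  |   1 ]
Reading off the last column: x = -4, y = 1.

(-4, 1)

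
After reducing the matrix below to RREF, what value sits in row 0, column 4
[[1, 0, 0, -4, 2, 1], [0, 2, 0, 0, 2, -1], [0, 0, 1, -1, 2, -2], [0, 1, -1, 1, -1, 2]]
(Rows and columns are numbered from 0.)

R2 ← 1/2·R2
  [ 1  0   0  -4   2     1 ]
  [ 0  1   0   0   1  -1/2 ]
  [ 0  0   1  -1   2    -2 ]
  [ 0  1  -1   1  -1     2 ]
R4 ← R4 − R2
  [ 1  0   0  -4   2     1 ]
  [ 0  1   0   0   1  -1/2 ]
  [ 0  0   1  -1   2    -2 ]
  [ 0  0  -1   1  -2   5/2 ]
R4 ← R4 + R3
  [ 1  0  0  -4  2     1 ]
  [ 0  1  0   0  1  -1/2 ]
  [ 0  0  1  -1  2    -2 ]
  [ 0  0  0   0  0   1/2 ]
R4 ← 2·R4
  [ 1  0  0  -4  2     1 ]
  [ 0  1  0   0  1  -1/2 ]
  [ 0  0  1  -1  2    -2 ]
  [ 0  0  0   0  0     1 ]
R3 ← R3 + 2·R4
  [ 1  0  0  -4  2     1 ]
  [ 0  1  0   0  1  -1/2 ]
  [ 0  0  1  -1  2     0 ]
  [ 0  0  0   0  0     1 ]
R2 ← R2 + 1/2·R4
  [ 1  0  0  -4  2  1 ]
  [ 0  1  0   0  1  0 ]
  [ 0  0  1  -1  2  0 ]
  [ 0  0  0   0  0  1 ]
R1 ← R1 − R4
  [ 1  0  0  -4  2  0 ]
  [ 0  1  0   0  1  0 ]
  [ 0  0  1  -1  2  0 ]
  [ 0  0  0   0  0  1 ]

2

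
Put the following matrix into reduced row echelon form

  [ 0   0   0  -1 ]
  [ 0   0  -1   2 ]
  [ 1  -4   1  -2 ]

[[1, -4, 0, 0], [0, 0, 1, 0], [0, 0, 0, 1]]

ρ1 <-> ρ3
  [ 1  -4   1  -2 ]
  [ 0   0  -1   2 ]
  [ 0   0   0  -1 ]
ρ2 → -1·ρ2
  [ 1  -4  1  -2 ]
  [ 0   0  1  -2 ]
  [ 0   0  0  -1 ]
ρ3 → -1·ρ3
  [ 1  -4  1  -2 ]
  [ 0   0  1  -2 ]
  [ 0   0  0   1 ]
ρ2 → ρ2 + 2·ρ3
  [ 1  -4  1  -2 ]
  [ 0   0  1   0 ]
  [ 0   0  0   1 ]
ρ1 → ρ1 + 2·ρ3
  [ 1  -4  1  0 ]
  [ 0   0  1  0 ]
  [ 0   0  0  1 ]
ρ1 → ρ1 − ρ2
  [ 1  -4  0  0 ]
  [ 0   0  1  0 ]
  [ 0   0  0  1 ]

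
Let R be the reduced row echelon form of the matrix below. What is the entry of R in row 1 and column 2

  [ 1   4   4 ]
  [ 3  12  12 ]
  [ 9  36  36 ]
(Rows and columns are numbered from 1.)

4

R2 := R2 − 3·R1
  [ 1   4   4 ]
  [ 0   0   0 ]
  [ 9  36  36 ]
R3 := R3 − 9·R1
  [ 1  4  4 ]
  [ 0  0  0 ]
  [ 0  0  0 ]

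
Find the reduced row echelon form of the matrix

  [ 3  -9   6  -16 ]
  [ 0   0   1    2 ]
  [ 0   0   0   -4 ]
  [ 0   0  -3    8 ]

R1 := 1/3·R1
  [ 1  -3   2  -16/3 ]
  [ 0   0   1      2 ]
  [ 0   0   0     -4 ]
  [ 0   0  -3      8 ]
R4 := R4 + 3·R2
  [ 1  -3  2  -16/3 ]
  [ 0   0  1      2 ]
  [ 0   0  0     -4 ]
  [ 0   0  0     14 ]
R3 := -1/4·R3
  [ 1  -3  2  -16/3 ]
  [ 0   0  1      2 ]
  [ 0   0  0      1 ]
  [ 0   0  0     14 ]
R4 := R4 − 14·R3
  [ 1  -3  2  -16/3 ]
  [ 0   0  1      2 ]
  [ 0   0  0      1 ]
  [ 0   0  0      0 ]
R2 := R2 − 2·R3
  [ 1  -3  2  -16/3 ]
  [ 0   0  1      0 ]
  [ 0   0  0      1 ]
  [ 0   0  0      0 ]
R1 := R1 + 16/3·R3
  [ 1  -3  2  0 ]
  [ 0   0  1  0 ]
  [ 0   0  0  1 ]
  [ 0   0  0  0 ]
R1 := R1 − 2·R2
  [ 1  -3  0  0 ]
  [ 0   0  1  0 ]
  [ 0   0  0  1 ]
  [ 0   0  0  0 ]

[[1, -3, 0, 0], [0, 0, 1, 0], [0, 0, 0, 1], [0, 0, 0, 0]]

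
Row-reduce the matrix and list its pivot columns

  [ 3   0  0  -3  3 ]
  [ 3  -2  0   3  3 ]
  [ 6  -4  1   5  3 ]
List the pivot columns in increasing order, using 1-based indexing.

1, 2, 3

r1 → 1/3·r1
  [ 1   0  0  -1  1 ]
  [ 3  -2  0   3  3 ]
  [ 6  -4  1   5  3 ]
r2 → r2 − 3·r1
  [ 1   0  0  -1  1 ]
  [ 0  -2  0   6  0 ]
  [ 6  -4  1   5  3 ]
r3 → r3 − 6·r1
  [ 1   0  0  -1   1 ]
  [ 0  -2  0   6   0 ]
  [ 0  -4  1  11  -3 ]
r2 → -1/2·r2
  [ 1   0  0  -1   1 ]
  [ 0   1  0  -3   0 ]
  [ 0  -4  1  11  -3 ]
r3 → r3 + 4·r2
  [ 1  0  0  -1   1 ]
  [ 0  1  0  -3   0 ]
  [ 0  0  1  -1  -3 ]
Pivot columns are the columns containing a leading 1.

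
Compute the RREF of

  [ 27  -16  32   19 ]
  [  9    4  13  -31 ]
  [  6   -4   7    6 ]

ρ1 ← 1/27·ρ1
  [ 1  -16/27  32/27  19/27 ]
  [ 9       4     13    -31 ]
  [ 6      -4      7      6 ]
ρ2 ← ρ2 − 9·ρ1
  [ 1  -16/27  32/27   19/27 ]
  [ 0    28/3    7/3  -112/3 ]
  [ 6      -4      7       6 ]
ρ3 ← ρ3 − 6·ρ1
  [ 1  -16/27  32/27   19/27 ]
  [ 0    28/3    7/3  -112/3 ]
  [ 0    -4/9   -1/9    16/9 ]
ρ2 ← 3/28·ρ2
  [ 1  -16/27  32/27  19/27 ]
  [ 0       1    1/4     -4 ]
  [ 0    -4/9   -1/9   16/9 ]
ρ3 ← ρ3 + 4/9·ρ2
  [ 1  -16/27  32/27  19/27 ]
  [ 0       1    1/4     -4 ]
  [ 0       0      0      0 ]
ρ1 ← ρ1 + 16/27·ρ2
  [ 1  0  4/3  -5/3 ]
  [ 0  1  1/4    -4 ]
  [ 0  0    0     0 ]

[[1, 0, 4/3, -5/3], [0, 1, 1/4, -4], [0, 0, 0, 0]]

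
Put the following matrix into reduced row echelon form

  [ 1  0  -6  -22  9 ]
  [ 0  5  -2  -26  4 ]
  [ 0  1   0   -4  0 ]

ρ2 -> 1/5·ρ2
  [ 1  0    -6    -22    9 ]
  [ 0  1  -2/5  -26/5  4/5 ]
  [ 0  1     0     -4    0 ]
ρ3 -> ρ3 − ρ2
  [ 1  0    -6    -22     9 ]
  [ 0  1  -2/5  -26/5   4/5 ]
  [ 0  0   2/5    6/5  -4/5 ]
ρ3 -> 5/2·ρ3
  [ 1  0    -6    -22    9 ]
  [ 0  1  -2/5  -26/5  4/5 ]
  [ 0  0     1      3   -2 ]
ρ2 -> ρ2 + 2/5·ρ3
  [ 1  0  -6  -22   9 ]
  [ 0  1   0   -4   0 ]
  [ 0  0   1    3  -2 ]
ρ1 -> ρ1 + 6·ρ3
  [ 1  0  0  -4  -3 ]
  [ 0  1  0  -4   0 ]
  [ 0  0  1   3  -2 ]

[[1, 0, 0, -4, -3], [0, 1, 0, -4, 0], [0, 0, 1, 3, -2]]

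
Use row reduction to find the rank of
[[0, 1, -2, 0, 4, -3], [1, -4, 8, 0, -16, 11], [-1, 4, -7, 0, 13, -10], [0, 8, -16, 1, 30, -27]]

R1 ↔ R2
  [  1  -4    8  0  -16   11 ]
  [  0   1   -2  0    4   -3 ]
  [ -1   4   -7  0   13  -10 ]
  [  0   8  -16  1   30  -27 ]
R3 → R3 + R1
  [ 1  -4    8  0  -16   11 ]
  [ 0   1   -2  0    4   -3 ]
  [ 0   0    1  0   -3    1 ]
  [ 0   8  -16  1   30  -27 ]
R4 → R4 − 8·R2
  [ 1  -4   8  0  -16  11 ]
  [ 0   1  -2  0    4  -3 ]
  [ 0   0   1  0   -3   1 ]
  [ 0   0   0  1   -2  -3 ]
R2 → R2 + 2·R3
  [ 1  -4  8  0  -16  11 ]
  [ 0   1  0  0   -2  -1 ]
  [ 0   0  1  0   -3   1 ]
  [ 0   0  0  1   -2  -3 ]
R1 → R1 − 8·R3
  [ 1  -4  0  0   8   3 ]
  [ 0   1  0  0  -2  -1 ]
  [ 0   0  1  0  -3   1 ]
  [ 0   0  0  1  -2  -3 ]
R1 → R1 + 4·R2
  [ 1  0  0  0   0  -1 ]
  [ 0  1  0  0  -2  -1 ]
  [ 0  0  1  0  -3   1 ]
  [ 0  0  0  1  -2  -3 ]
The reduced form has 4 nonzero rows.

rank = 4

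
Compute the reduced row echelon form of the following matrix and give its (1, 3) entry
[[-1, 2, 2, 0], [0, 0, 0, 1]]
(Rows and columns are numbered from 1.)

r1 ← -1·r1

-2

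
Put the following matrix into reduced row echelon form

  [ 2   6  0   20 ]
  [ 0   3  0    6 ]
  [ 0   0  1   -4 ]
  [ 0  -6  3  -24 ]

[[1, 0, 0, 4], [0, 1, 0, 2], [0, 0, 1, -4], [0, 0, 0, 0]]

ρ1 := 1/2·ρ1
  [ 1   3  0   10 ]
  [ 0   3  0    6 ]
  [ 0   0  1   -4 ]
  [ 0  -6  3  -24 ]
ρ2 := 1/3·ρ2
  [ 1   3  0   10 ]
  [ 0   1  0    2 ]
  [ 0   0  1   -4 ]
  [ 0  -6  3  -24 ]
ρ4 := ρ4 + 6·ρ2
  [ 1  3  0   10 ]
  [ 0  1  0    2 ]
  [ 0  0  1   -4 ]
  [ 0  0  3  -12 ]
ρ4 := ρ4 − 3·ρ3
  [ 1  3  0  10 ]
  [ 0  1  0   2 ]
  [ 0  0  1  -4 ]
  [ 0  0  0   0 ]
ρ1 := ρ1 − 3·ρ2
  [ 1  0  0   4 ]
  [ 0  1  0   2 ]
  [ 0  0  1  -4 ]
  [ 0  0  0   0 ]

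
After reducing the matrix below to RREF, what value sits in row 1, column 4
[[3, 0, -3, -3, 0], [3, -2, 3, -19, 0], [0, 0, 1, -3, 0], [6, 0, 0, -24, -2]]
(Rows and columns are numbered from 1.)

ρ1 → 1/3·ρ1
  [ 1   0  -1   -1   0 ]
  [ 3  -2   3  -19   0 ]
  [ 0   0   1   -3   0 ]
  [ 6   0   0  -24  -2 ]
ρ2 → ρ2 − 3·ρ1
  [ 1   0  -1   -1   0 ]
  [ 0  -2   6  -16   0 ]
  [ 0   0   1   -3   0 ]
  [ 6   0   0  -24  -2 ]
ρ4 → ρ4 − 6·ρ1
  [ 1   0  -1   -1   0 ]
  [ 0  -2   6  -16   0 ]
  [ 0   0   1   -3   0 ]
  [ 0   0   6  -18  -2 ]
ρ2 → -1/2·ρ2
  [ 1  0  -1   -1   0 ]
  [ 0  1  -3    8   0 ]
  [ 0  0   1   -3   0 ]
  [ 0  0   6  -18  -2 ]
ρ4 → ρ4 − 6·ρ3
  [ 1  0  -1  -1   0 ]
  [ 0  1  -3   8   0 ]
  [ 0  0   1  -3   0 ]
  [ 0  0   0   0  -2 ]
ρ4 → -1/2·ρ4
  [ 1  0  -1  -1  0 ]
  [ 0  1  -3   8  0 ]
  [ 0  0   1  -3  0 ]
  [ 0  0   0   0  1 ]
ρ2 → ρ2 + 3·ρ3
  [ 1  0  -1  -1  0 ]
  [ 0  1   0  -1  0 ]
  [ 0  0   1  -3  0 ]
  [ 0  0   0   0  1 ]
ρ1 → ρ1 + ρ3
  [ 1  0  0  -4  0 ]
  [ 0  1  0  -1  0 ]
  [ 0  0  1  -3  0 ]
  [ 0  0  0   0  1 ]

-4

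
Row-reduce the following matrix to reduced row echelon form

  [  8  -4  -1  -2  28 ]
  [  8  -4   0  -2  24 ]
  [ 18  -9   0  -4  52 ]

Multiply r1 by 1/8.
  [  1  -1/2  -1/8  -1/4  7/2 ]
  [  8    -4     0    -2   24 ]
  [ 18    -9     0    -4   52 ]
Subtract 8 times r1 from r2.
  [  1  -1/2  -1/8  -1/4  7/2 ]
  [  0     0     1     0   -4 ]
  [ 18    -9     0    -4   52 ]
Subtract 18 times r1 from r3.
  [ 1  -1/2  -1/8  -1/4  7/2 ]
  [ 0     0     1     0   -4 ]
  [ 0     0   9/4   1/2  -11 ]
Subtract 9/4 times r2 from r3.
  [ 1  -1/2  -1/8  -1/4  7/2 ]
  [ 0     0     1     0   -4 ]
  [ 0     0     0   1/2   -2 ]
Multiply r3 by 2.
  [ 1  -1/2  -1/8  -1/4  7/2 ]
  [ 0     0     1     0   -4 ]
  [ 0     0     0     1   -4 ]
Add 1/4 times r3 to r1.
  [ 1  -1/2  -1/8  0  5/2 ]
  [ 0     0     1  0   -4 ]
  [ 0     0     0  1   -4 ]
Add 1/8 times r2 to r1.
  [ 1  -1/2  0  0   2 ]
  [ 0     0  1  0  -4 ]
  [ 0     0  0  1  -4 ]

[[1, -1/2, 0, 0, 2], [0, 0, 1, 0, -4], [0, 0, 0, 1, -4]]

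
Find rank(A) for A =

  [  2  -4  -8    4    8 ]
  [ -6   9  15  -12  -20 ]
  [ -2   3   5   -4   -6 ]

R1 → 1/2·R1
R2 → R2 + 6·R1
R3 → R3 + 2·R1
R2 → -1/3·R2
R3 → R3 + R2
R3 → 3/2·R3
R2 → R2 + 4/3·R3
R1 → R1 − 4·R3
R1 → R1 + 2·R2
The reduced form has 3 nonzero rows.

rank = 3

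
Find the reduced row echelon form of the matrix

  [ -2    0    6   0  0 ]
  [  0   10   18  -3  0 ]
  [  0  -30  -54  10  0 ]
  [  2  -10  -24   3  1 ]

R1 → -1/2·R1
  [ 1    0   -3   0  0 ]
  [ 0   10   18  -3  0 ]
  [ 0  -30  -54  10  0 ]
  [ 2  -10  -24   3  1 ]
R4 → R4 − 2·R1
  [ 1    0   -3   0  0 ]
  [ 0   10   18  -3  0 ]
  [ 0  -30  -54  10  0 ]
  [ 0  -10  -18   3  1 ]
R2 → 1/10·R2
  [ 1    0   -3      0  0 ]
  [ 0    1  9/5  -3/10  0 ]
  [ 0  -30  -54     10  0 ]
  [ 0  -10  -18      3  1 ]
R3 → R3 + 30·R2
  [ 1    0   -3      0  0 ]
  [ 0    1  9/5  -3/10  0 ]
  [ 0    0    0      1  0 ]
  [ 0  -10  -18      3  1 ]
R4 → R4 + 10·R2
  [ 1  0   -3      0  0 ]
  [ 0  1  9/5  -3/10  0 ]
  [ 0  0    0      1  0 ]
  [ 0  0    0      0  1 ]
R2 → R2 + 3/10·R3
  [ 1  0   -3  0  0 ]
  [ 0  1  9/5  0  0 ]
  [ 0  0    0  1  0 ]
  [ 0  0    0  0  1 ]

[[1, 0, -3, 0, 0], [0, 1, 9/5, 0, 0], [0, 0, 0, 1, 0], [0, 0, 0, 0, 1]]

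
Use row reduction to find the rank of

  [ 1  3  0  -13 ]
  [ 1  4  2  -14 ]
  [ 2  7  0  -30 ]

r2 := r2 − r1
  [ 1  3  0  -13 ]
  [ 0  1  2   -1 ]
  [ 2  7  0  -30 ]
r3 := r3 − 2·r1
  [ 1  3  0  -13 ]
  [ 0  1  2   -1 ]
  [ 0  1  0   -4 ]
r3 := r3 − r2
  [ 1  3   0  -13 ]
  [ 0  1   2   -1 ]
  [ 0  0  -2   -3 ]
r3 := -1/2·r3
  [ 1  3  0  -13 ]
  [ 0  1  2   -1 ]
  [ 0  0  1  3/2 ]
r2 := r2 − 2·r3
  [ 1  3  0  -13 ]
  [ 0  1  0   -4 ]
  [ 0  0  1  3/2 ]
r1 := r1 − 3·r2
  [ 1  0  0   -1 ]
  [ 0  1  0   -4 ]
  [ 0  0  1  3/2 ]
The reduced form has 3 nonzero rows.

rank = 3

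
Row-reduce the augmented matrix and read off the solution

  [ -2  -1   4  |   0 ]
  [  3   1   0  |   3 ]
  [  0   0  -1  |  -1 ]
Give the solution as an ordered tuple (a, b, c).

(-1, 6, 1)

Multiply r1 by -1/2.
Subtract 3 times r1 from r2.
Multiply r2 by -2.
Multiply r3 by -1.
Add 12 times r3 to r2.
Add 2 times r3 to r1.
Subtract 1/2 times r2 from r1.
Reading off the last column: a = -1, b = 6, c = 1.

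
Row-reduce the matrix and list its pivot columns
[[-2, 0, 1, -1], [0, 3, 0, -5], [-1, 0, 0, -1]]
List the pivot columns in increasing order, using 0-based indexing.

ρ1 -> -1/2·ρ1
ρ3 -> ρ3 + ρ1
ρ2 -> 1/3·ρ2
ρ3 -> -2·ρ3
ρ1 -> ρ1 + 1/2·ρ3
Pivot columns are the columns containing a leading 1.

0, 1, 2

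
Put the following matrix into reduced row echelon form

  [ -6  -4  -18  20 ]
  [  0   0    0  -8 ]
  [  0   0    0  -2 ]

ρ1 -> -1/6·ρ1
ρ2 -> -1/8·ρ2
ρ3 -> ρ3 + 2·ρ2
ρ1 -> ρ1 + 10/3·ρ2

[[1, 2/3, 3, 0], [0, 0, 0, 1], [0, 0, 0, 0]]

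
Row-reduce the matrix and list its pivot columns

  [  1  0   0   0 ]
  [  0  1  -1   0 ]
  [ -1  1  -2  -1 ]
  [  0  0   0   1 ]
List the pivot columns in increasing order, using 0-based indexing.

Add r1 to r3.
  [ 1  0   0   0 ]
  [ 0  1  -1   0 ]
  [ 0  1  -2  -1 ]
  [ 0  0   0   1 ]
Subtract r2 from r3.
  [ 1  0   0   0 ]
  [ 0  1  -1   0 ]
  [ 0  0  -1  -1 ]
  [ 0  0   0   1 ]
Multiply r3 by -1.
  [ 1  0   0  0 ]
  [ 0  1  -1  0 ]
  [ 0  0   1  1 ]
  [ 0  0   0  1 ]
Subtract r4 from r3.
  [ 1  0   0  0 ]
  [ 0  1  -1  0 ]
  [ 0  0   1  0 ]
  [ 0  0   0  1 ]
Add r3 to r2.
  [ 1  0  0  0 ]
  [ 0  1  0  0 ]
  [ 0  0  1  0 ]
  [ 0  0  0  1 ]
Pivot columns are the columns containing a leading 1.

0, 1, 2, 3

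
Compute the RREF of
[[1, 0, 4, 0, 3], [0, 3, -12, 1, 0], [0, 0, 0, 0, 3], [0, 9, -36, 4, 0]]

R2 → 1/3·R2
  [ 1  0    4    0  3 ]
  [ 0  1   -4  1/3  0 ]
  [ 0  0    0    0  3 ]
  [ 0  9  -36    4  0 ]
R4 → R4 − 9·R2
  [ 1  0   4    0  3 ]
  [ 0  1  -4  1/3  0 ]
  [ 0  0   0    0  3 ]
  [ 0  0   0    1  0 ]
R3 <-> R4
  [ 1  0   4    0  3 ]
  [ 0  1  -4  1/3  0 ]
  [ 0  0   0    1  0 ]
  [ 0  0   0    0  3 ]
R4 → 1/3·R4
  [ 1  0   4    0  3 ]
  [ 0  1  -4  1/3  0 ]
  [ 0  0   0    1  0 ]
  [ 0  0   0    0  1 ]
R1 → R1 − 3·R4
  [ 1  0   4    0  0 ]
  [ 0  1  -4  1/3  0 ]
  [ 0  0   0    1  0 ]
  [ 0  0   0    0  1 ]
R2 → R2 − 1/3·R3
  [ 1  0   4  0  0 ]
  [ 0  1  -4  0  0 ]
  [ 0  0   0  1  0 ]
  [ 0  0   0  0  1 ]

[[1, 0, 4, 0, 0], [0, 1, -4, 0, 0], [0, 0, 0, 1, 0], [0, 0, 0, 0, 1]]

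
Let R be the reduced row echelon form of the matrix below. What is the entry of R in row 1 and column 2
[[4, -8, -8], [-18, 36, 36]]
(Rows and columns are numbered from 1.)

-2

r1 := 1/4·r1
  [   1  -2  -2 ]
  [ -18  36  36 ]
r2 := r2 + 18·r1
  [ 1  -2  -2 ]
  [ 0   0   0 ]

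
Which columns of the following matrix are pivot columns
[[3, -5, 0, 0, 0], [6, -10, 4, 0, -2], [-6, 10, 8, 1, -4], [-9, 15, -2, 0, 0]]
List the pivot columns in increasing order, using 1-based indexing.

ρ1 → 1/3·ρ1
ρ2 → ρ2 − 6·ρ1
ρ3 → ρ3 + 6·ρ1
ρ4 → ρ4 + 9·ρ1
ρ2 → 1/4·ρ2
ρ3 → ρ3 − 8·ρ2
ρ4 → ρ4 + 2·ρ2
ρ4 → -1·ρ4
ρ2 → ρ2 + 1/2·ρ4
Pivot columns are the columns containing a leading 1.

1, 3, 4, 5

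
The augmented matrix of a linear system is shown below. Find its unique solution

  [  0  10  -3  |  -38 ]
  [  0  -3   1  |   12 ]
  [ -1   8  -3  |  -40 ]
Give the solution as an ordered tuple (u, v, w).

(6, -2, 6)

ρ1 <-> ρ3
  [ -1   8  -3  |  -40 ]
  [  0  -3   1  |   12 ]
  [  0  10  -3  |  -38 ]
ρ1 := -1·ρ1
  [ 1  -8   3  |   40 ]
  [ 0  -3   1  |   12 ]
  [ 0  10  -3  |  -38 ]
ρ2 := -1/3·ρ2
  [ 1  -8     3  |   40 ]
  [ 0   1  -1/3  |   -4 ]
  [ 0  10    -3  |  -38 ]
ρ3 := ρ3 − 10·ρ2
  [ 1  -8     3  |  40 ]
  [ 0   1  -1/3  |  -4 ]
  [ 0   0   1/3  |   2 ]
ρ3 := 3·ρ3
  [ 1  -8     3  |  40 ]
  [ 0   1  -1/3  |  -4 ]
  [ 0   0     1  |   6 ]
ρ2 := ρ2 + 1/3·ρ3
  [ 1  -8  3  |  40 ]
  [ 0   1  0  |  -2 ]
  [ 0   0  1  |   6 ]
ρ1 := ρ1 − 3·ρ3
  [ 1  -8  0  |  22 ]
  [ 0   1  0  |  -2 ]
  [ 0   0  1  |   6 ]
ρ1 := ρ1 + 8·ρ2
  [ 1  0  0  |   6 ]
  [ 0  1  0  |  -2 ]
  [ 0  0  1  |   6 ]
Reading off the last column: u = 6, v = -2, w = 6.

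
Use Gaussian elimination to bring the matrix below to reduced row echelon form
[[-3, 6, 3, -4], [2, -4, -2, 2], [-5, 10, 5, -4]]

r1 ← -1/3·r1
r2 ← r2 − 2·r1
r3 ← r3 + 5·r1
r2 ← -3/2·r2
r3 ← r3 − 8/3·r2
r1 ← r1 − 4/3·r2

[[1, -2, -1, 0], [0, 0, 0, 1], [0, 0, 0, 0]]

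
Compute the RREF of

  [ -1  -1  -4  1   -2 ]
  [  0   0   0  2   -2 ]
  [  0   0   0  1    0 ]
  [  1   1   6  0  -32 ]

ρ1 ← -1·ρ1
  [ 1  1  4  -1    2 ]
  [ 0  0  0   2   -2 ]
  [ 0  0  0   1    0 ]
  [ 1  1  6   0  -32 ]
ρ4 ← ρ4 − ρ1
  [ 1  1  4  -1    2 ]
  [ 0  0  0   2   -2 ]
  [ 0  0  0   1    0 ]
  [ 0  0  2   1  -34 ]
ρ2 ↔ ρ4
  [ 1  1  4  -1    2 ]
  [ 0  0  2   1  -34 ]
  [ 0  0  0   1    0 ]
  [ 0  0  0   2   -2 ]
ρ2 ← 1/2·ρ2
  [ 1  1  4   -1    2 ]
  [ 0  0  1  1/2  -17 ]
  [ 0  0  0    1    0 ]
  [ 0  0  0    2   -2 ]
ρ4 ← ρ4 − 2·ρ3
  [ 1  1  4   -1    2 ]
  [ 0  0  1  1/2  -17 ]
  [ 0  0  0    1    0 ]
  [ 0  0  0    0   -2 ]
ρ4 ← -1/2·ρ4
  [ 1  1  4   -1    2 ]
  [ 0  0  1  1/2  -17 ]
  [ 0  0  0    1    0 ]
  [ 0  0  0    0    1 ]
ρ2 ← ρ2 + 17·ρ4
  [ 1  1  4   -1  2 ]
  [ 0  0  1  1/2  0 ]
  [ 0  0  0    1  0 ]
  [ 0  0  0    0  1 ]
ρ1 ← ρ1 − 2·ρ4
  [ 1  1  4   -1  0 ]
  [ 0  0  1  1/2  0 ]
  [ 0  0  0    1  0 ]
  [ 0  0  0    0  1 ]
ρ2 ← ρ2 − 1/2·ρ3
  [ 1  1  4  -1  0 ]
  [ 0  0  1   0  0 ]
  [ 0  0  0   1  0 ]
  [ 0  0  0   0  1 ]
ρ1 ← ρ1 + ρ3
  [ 1  1  4  0  0 ]
  [ 0  0  1  0  0 ]
  [ 0  0  0  1  0 ]
  [ 0  0  0  0  1 ]
ρ1 ← ρ1 − 4·ρ2
  [ 1  1  0  0  0 ]
  [ 0  0  1  0  0 ]
  [ 0  0  0  1  0 ]
  [ 0  0  0  0  1 ]

[[1, 1, 0, 0, 0], [0, 0, 1, 0, 0], [0, 0, 0, 1, 0], [0, 0, 0, 0, 1]]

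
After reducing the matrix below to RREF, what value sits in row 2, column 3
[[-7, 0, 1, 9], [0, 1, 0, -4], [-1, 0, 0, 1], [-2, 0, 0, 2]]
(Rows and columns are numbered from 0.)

2

Multiply R1 by -1/7.
  [  1  0  -1/7  -9/7 ]
  [  0  1     0    -4 ]
  [ -1  0     0     1 ]
  [ -2  0     0     2 ]
Add R1 to R3.
  [  1  0  -1/7  -9/7 ]
  [  0  1     0    -4 ]
  [  0  0  -1/7  -2/7 ]
  [ -2  0     0     2 ]
Add 2 times R1 to R4.
  [ 1  0  -1/7  -9/7 ]
  [ 0  1     0    -4 ]
  [ 0  0  -1/7  -2/7 ]
  [ 0  0  -2/7  -4/7 ]
Multiply R3 by -7.
  [ 1  0  -1/7  -9/7 ]
  [ 0  1     0    -4 ]
  [ 0  0     1     2 ]
  [ 0  0  -2/7  -4/7 ]
Add 2/7 times R3 to R4.
  [ 1  0  -1/7  -9/7 ]
  [ 0  1     0    -4 ]
  [ 0  0     1     2 ]
  [ 0  0     0     0 ]
Add 1/7 times R3 to R1.
  [ 1  0  0  -1 ]
  [ 0  1  0  -4 ]
  [ 0  0  1   2 ]
  [ 0  0  0   0 ]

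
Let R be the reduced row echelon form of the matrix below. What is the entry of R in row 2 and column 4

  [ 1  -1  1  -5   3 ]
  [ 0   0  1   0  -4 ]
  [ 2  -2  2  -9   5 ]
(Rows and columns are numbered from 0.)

Subtract 2 times R1 from R3.
  [ 1  -1  1  -5   3 ]
  [ 0   0  1   0  -4 ]
  [ 0   0  0   1  -1 ]
Add 5 times R3 to R1.
  [ 1  -1  1  0  -2 ]
  [ 0   0  1  0  -4 ]
  [ 0   0  0  1  -1 ]
Subtract R2 from R1.
  [ 1  -1  0  0   2 ]
  [ 0   0  1  0  -4 ]
  [ 0   0  0  1  -1 ]

-1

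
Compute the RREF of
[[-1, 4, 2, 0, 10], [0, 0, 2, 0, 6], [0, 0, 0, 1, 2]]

R1 → -1·R1
  [ 1  -4  -2  0  -10 ]
  [ 0   0   2  0    6 ]
  [ 0   0   0  1    2 ]
R2 → 1/2·R2
  [ 1  -4  -2  0  -10 ]
  [ 0   0   1  0    3 ]
  [ 0   0   0  1    2 ]
R1 → R1 + 2·R2
  [ 1  -4  0  0  -4 ]
  [ 0   0  1  0   3 ]
  [ 0   0  0  1   2 ]

[[1, -4, 0, 0, -4], [0, 0, 1, 0, 3], [0, 0, 0, 1, 2]]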